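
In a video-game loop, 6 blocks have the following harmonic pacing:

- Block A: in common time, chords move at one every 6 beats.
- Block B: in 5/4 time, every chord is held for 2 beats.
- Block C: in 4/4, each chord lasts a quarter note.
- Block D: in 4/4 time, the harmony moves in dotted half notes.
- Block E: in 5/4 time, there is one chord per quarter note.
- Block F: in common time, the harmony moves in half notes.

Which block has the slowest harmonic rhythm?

Block A

A: 4 beats/bar ÷ 6 beats/chord = 2/3 chords/bar.
B: 5 beats/bar ÷ 2 beats/chord = 2.5 chords/bar.
C: 4 beats/bar ÷ 1 beat/chord = 4 chords/bar.
D: 4 beats/bar ÷ 3 beats/chord = 4/3 chords/bar.
E: 5 beats/bar ÷ 1 beat/chord = 5 chords/bar.
F: 4 beats/bar ÷ 2 beats/chord = 2 chords/bar.
Slowest is A at 2/3 chords/bar.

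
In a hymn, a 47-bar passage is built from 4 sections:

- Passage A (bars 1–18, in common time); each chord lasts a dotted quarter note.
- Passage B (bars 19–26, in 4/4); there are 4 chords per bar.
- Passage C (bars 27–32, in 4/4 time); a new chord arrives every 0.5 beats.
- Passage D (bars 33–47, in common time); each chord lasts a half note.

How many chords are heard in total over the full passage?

A: 18 bars × 4 beats = 72 beats; 1.5 beats/chord → 48 chords.
B: 8 bars × 4 beats = 32 beats; 1 beat/chord → 32 chords.
C: 6 bars × 4 beats = 24 beats; 0.5 beats/chord → 48 chords.
D: 15 bars × 4 beats = 60 beats; 2 beats/chord → 30 chords.
Total: 48 + 32 + 48 + 30 = 158.

158 chords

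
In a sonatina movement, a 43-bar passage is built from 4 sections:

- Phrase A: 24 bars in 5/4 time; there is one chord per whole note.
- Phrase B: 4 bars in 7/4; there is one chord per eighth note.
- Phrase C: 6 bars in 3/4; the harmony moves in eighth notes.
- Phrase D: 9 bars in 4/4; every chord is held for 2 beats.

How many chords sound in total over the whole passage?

140 chords

A: 24·5 = 120 beats, 120/4 = 30 chords.
B: 4·7 = 28 beats, 28/0.5 = 56 chords.
C: 6·3 = 18 beats, 18/0.5 = 36 chords.
D: 9·4 = 36 beats, 36/2 = 18 chords.
Total: 30 + 56 + 36 + 18 = 140.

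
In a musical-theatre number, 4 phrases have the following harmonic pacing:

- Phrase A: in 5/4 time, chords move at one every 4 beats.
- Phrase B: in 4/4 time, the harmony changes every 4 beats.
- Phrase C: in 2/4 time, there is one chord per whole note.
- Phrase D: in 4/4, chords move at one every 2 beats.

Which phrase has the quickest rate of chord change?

Phrase D

A: each chord is 4 beats in 5/4, so 1.25 per bar.
B: each chord is 4 beats in 4/4, so 1 per bar.
C: each chord is 4 beats in 2/4, so 0.5 per bar.
D: each chord is 2 beats in 4/4, so 2 per bar.
Fastest is D at 2 chords/bar.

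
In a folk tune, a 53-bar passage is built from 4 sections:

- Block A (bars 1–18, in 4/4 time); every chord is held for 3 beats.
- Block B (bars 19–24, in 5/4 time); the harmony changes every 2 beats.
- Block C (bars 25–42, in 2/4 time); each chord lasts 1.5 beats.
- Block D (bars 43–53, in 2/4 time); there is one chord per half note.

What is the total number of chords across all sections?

74 chords

A: 18 bars × 4 beats = 72 beats; 3 beats/chord → 24 chords.
B: 6 bars × 5 beats = 30 beats; 2 beats/chord → 15 chords.
C: 18 bars × 2 beats = 36 beats; 1.5 beats/chord → 24 chords.
D: 11 bars × 2 beats = 22 beats; 2 beats/chord → 11 chords.
Total: 24 + 15 + 24 + 11 = 74.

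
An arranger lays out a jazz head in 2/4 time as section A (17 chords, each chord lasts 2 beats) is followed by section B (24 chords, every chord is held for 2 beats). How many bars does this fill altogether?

41 bars

A: 17 × 2 = 34 beats = 17 bars.
B: 24 × 2 = 48 beats = 24 bars.
Total: 17 + 24 = 41 bars.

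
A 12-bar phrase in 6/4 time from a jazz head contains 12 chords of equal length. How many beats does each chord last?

12 bars × 6 beats/bar = 72 beats total.
72 beats ÷ 12 chords = 6 beats per chord.

6 beats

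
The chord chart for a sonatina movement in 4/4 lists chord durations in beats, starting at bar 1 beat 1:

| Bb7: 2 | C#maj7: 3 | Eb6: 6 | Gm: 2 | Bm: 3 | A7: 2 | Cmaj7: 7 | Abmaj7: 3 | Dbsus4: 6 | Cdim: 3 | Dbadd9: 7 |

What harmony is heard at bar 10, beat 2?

Beat 2 of bar 10 is beat (10−1)×4 + 2 = 38 overall.
Running totals: Bb7 ends at 2, C#maj7 ends at 5, Eb6 ends at 11, Gm ends at 13, Bm ends at 16, A7 ends at 18, Cmaj7 ends at 25, Abmaj7 ends at 28, Dbsus4 ends at 34, Cdim ends at 37, Dbadd9 ends at 44.
Beat 38 falls within Dbadd9.

Dbadd9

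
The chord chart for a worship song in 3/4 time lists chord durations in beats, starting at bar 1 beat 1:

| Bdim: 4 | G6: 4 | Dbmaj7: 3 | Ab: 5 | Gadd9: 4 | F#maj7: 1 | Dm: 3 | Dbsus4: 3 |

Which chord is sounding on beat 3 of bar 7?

F#maj7

Beat 3 of bar 7 is beat (7−1)×3 + 3 = 21 overall.
Running totals: Bdim ends at 4, G6 ends at 8, Dbmaj7 ends at 11, Ab ends at 16, Gadd9 ends at 20, F#maj7 ends at 21.
Beat 21 falls within F#maj7.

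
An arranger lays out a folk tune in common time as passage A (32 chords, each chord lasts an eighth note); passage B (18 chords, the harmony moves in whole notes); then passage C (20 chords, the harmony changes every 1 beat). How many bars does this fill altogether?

27 bars

A: 32 × 0.5 = 16 beats = 4 bars.
B: 18 × 4 = 72 beats = 18 bars.
C: 20 × 1 = 20 beats = 5 bars.
Total: 4 + 18 + 5 = 27 bars.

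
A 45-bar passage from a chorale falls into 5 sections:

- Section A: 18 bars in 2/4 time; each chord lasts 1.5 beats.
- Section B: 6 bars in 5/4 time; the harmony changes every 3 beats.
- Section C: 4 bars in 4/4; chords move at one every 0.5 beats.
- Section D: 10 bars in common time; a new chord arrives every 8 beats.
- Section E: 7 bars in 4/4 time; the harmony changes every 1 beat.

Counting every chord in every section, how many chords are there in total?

A: 18·2 = 36 beats, 36/1.5 = 24 chords.
B: 6·5 = 30 beats, 30/3 = 10 chords.
C: 4·4 = 16 beats, 16/0.5 = 32 chords.
D: 10·4 = 40 beats, 40/8 = 5 chords.
E: 7·4 = 28 beats, 28/1 = 28 chords.
Total: 24 + 10 + 32 + 5 + 28 = 99.

99 chords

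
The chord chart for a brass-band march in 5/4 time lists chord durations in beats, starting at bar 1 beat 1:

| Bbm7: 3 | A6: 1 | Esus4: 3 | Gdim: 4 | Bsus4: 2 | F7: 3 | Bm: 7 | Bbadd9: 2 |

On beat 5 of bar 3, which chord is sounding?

Beat 5 of bar 3 is beat (3−1)×5 + 5 = 15 overall.
Running totals: Bbm7 ends at 3, A6 ends at 4, Esus4 ends at 7, Gdim ends at 11, Bsus4 ends at 13, F7 ends at 16.
Beat 15 falls within F7.

F7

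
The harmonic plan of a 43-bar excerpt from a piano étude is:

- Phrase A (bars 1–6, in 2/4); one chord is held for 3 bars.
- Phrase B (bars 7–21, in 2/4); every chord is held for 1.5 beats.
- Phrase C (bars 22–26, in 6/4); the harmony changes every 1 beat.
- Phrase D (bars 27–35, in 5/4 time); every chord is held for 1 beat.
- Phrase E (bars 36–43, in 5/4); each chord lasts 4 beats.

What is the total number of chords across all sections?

A has 12 beats and chords last 6 each, so 2 chords.
B has 30 beats and chords last 1.5 each, so 20 chords.
C has 30 beats and chords last 1 each, so 30 chords.
D has 45 beats and chords last 1 each, so 45 chords.
E has 40 beats and chords last 4 each, so 10 chords.
Total: 2 + 20 + 30 + 45 + 10 = 107.

107 chords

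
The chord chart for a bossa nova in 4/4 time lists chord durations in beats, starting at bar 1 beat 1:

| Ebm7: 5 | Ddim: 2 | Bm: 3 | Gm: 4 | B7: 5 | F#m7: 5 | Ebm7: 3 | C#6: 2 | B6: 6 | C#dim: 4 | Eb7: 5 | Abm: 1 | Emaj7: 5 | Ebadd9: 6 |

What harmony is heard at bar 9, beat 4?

Beat 4 of bar 9 is beat (9−1)×4 + 4 = 36 overall.
Running totals: Ebm7 ends at 5, Ddim ends at 7, Bm ends at 10, Gm ends at 14, B7 ends at 19, F#m7 ends at 24, Ebm7 ends at 27, C#6 ends at 29, B6 ends at 35, C#dim ends at 39.
Beat 36 falls within C#dim.

C#dim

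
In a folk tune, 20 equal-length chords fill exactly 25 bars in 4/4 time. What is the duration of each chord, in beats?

25 bars × 4 beats/bar = 100 beats total.
100 beats ÷ 20 chords = 5 beats per chord.

5 beats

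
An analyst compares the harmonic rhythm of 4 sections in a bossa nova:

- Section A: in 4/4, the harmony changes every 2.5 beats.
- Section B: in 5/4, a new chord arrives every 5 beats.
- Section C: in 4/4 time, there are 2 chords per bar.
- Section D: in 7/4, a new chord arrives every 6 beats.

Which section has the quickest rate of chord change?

Section C

A: 4 beats/bar ÷ 2.5 beats/chord = 1.6 chords/bar.
B: 5 beats/bar ÷ 5 beats/chord = 1 chord/bar.
C: 4 beats/bar ÷ 2 beats/chord = 2 chords/bar.
D: 7 beats/bar ÷ 6 beats/chord = 7/6 chords/bar.
Fastest is C at 2 chords/bar.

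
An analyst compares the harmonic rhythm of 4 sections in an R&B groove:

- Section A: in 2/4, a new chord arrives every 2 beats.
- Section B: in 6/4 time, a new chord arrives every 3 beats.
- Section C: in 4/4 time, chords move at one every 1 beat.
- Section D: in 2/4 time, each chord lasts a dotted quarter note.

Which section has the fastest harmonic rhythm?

A: each chord is 2 beats in 2/4, so 1 per bar.
B: each chord is 3 beats in 6/4, so 2 per bar.
C: each chord is 1 beat in 4/4, so 4 per bar.
D: each chord is 1.5 beats in 2/4, so 4/3 per bar.
Fastest is C at 4 chords/bar.

Section C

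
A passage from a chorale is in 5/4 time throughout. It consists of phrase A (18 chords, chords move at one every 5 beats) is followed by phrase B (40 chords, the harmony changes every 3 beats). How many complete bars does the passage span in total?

42 bars

A: 18 × 5 = 90 beats = 18 bars.
B: 40 × 3 = 120 beats = 24 bars.
Total: 18 + 24 = 42 bars.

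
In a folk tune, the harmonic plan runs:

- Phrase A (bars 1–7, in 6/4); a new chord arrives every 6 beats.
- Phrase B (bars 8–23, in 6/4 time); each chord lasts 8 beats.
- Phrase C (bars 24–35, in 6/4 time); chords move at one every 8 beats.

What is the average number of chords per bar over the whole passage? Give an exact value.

0.8 chords per bar

A: 7 × 6 = 42 beats ÷ 6 = 7 chords.
B: 16 × 6 = 96 beats ÷ 8 = 12 chords.
C: 12 × 6 = 72 beats ÷ 8 = 9 chords.
Overall: 28 chords over 35 bars → 28/35 = 0.8 chords per bar.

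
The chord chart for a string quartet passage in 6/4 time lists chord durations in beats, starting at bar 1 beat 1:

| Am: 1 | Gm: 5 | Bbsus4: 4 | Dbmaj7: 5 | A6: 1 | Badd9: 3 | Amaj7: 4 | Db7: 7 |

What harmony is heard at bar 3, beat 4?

A6

Beat 4 of bar 3 is beat (3−1)×6 + 4 = 16 overall.
Running totals: Am ends at 1, Gm ends at 6, Bbsus4 ends at 10, Dbmaj7 ends at 15, A6 ends at 16.
Beat 16 falls within A6.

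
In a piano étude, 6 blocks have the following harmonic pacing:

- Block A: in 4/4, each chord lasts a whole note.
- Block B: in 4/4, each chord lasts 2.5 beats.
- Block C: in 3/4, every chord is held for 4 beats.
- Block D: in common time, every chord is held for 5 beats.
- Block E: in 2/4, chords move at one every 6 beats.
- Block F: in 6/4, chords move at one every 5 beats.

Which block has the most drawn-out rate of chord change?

A: 4 beats/bar ÷ 4 beats/chord = 1 chord/bar.
B: 4 beats/bar ÷ 2.5 beats/chord = 1.6 chords/bar.
C: 3 beats/bar ÷ 4 beats/chord = 0.75 chords/bar.
D: 4 beats/bar ÷ 5 beats/chord = 0.8 chords/bar.
E: 2 beats/bar ÷ 6 beats/chord = 1/3 chords/bar.
F: 6 beats/bar ÷ 5 beats/chord = 1.2 chords/bar.
Slowest is E at 1/3 chords/bar.

Block E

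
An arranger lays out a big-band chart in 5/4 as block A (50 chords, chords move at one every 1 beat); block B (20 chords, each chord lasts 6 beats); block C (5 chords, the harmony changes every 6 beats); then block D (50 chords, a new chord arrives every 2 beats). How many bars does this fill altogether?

A: 50 × 1 = 50 beats = 10 bars.
B: 20 × 6 = 120 beats = 24 bars.
C: 5 × 6 = 30 beats = 6 bars.
D: 50 × 2 = 100 beats = 20 bars.
Total: 10 + 24 + 6 + 20 = 60 bars.

60 bars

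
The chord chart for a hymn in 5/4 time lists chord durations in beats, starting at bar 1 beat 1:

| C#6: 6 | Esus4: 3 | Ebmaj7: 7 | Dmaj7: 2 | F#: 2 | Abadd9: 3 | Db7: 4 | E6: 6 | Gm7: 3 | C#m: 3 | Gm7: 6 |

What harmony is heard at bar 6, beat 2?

Db7

Beat 2 of bar 6 is beat (6−1)×5 + 2 = 27 overall.
Running totals: C#6 ends at 6, Esus4 ends at 9, Ebmaj7 ends at 16, Dmaj7 ends at 18, F# ends at 20, Abadd9 ends at 23, Db7 ends at 27.
Beat 27 falls within Db7.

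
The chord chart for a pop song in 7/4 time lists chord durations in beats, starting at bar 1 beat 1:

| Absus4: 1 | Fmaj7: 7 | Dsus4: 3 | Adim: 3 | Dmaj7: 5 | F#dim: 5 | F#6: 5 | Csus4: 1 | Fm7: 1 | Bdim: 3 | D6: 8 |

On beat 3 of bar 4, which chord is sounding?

Beat 3 of bar 4 is beat (4−1)×7 + 3 = 24 overall.
Running totals: Absus4 ends at 1, Fmaj7 ends at 8, Dsus4 ends at 11, Adim ends at 14, Dmaj7 ends at 19, F#dim ends at 24.
Beat 24 falls within F#dim.

F#dim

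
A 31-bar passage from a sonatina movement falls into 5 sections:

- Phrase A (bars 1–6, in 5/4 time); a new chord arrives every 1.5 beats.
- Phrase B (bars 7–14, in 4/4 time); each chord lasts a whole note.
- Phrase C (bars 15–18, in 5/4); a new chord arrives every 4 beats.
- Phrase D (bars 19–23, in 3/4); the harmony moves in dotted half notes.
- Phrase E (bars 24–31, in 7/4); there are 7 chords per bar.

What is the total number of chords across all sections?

94 chords

A: 6·5 = 30 beats, 30/1.5 = 20 chords.
B: 8·4 = 32 beats, 32/4 = 8 chords.
C: 4·5 = 20 beats, 20/4 = 5 chords.
D: 5·3 = 15 beats, 15/3 = 5 chords.
E: 8·7 = 56 beats, 56/1 = 56 chords.
Total: 20 + 8 + 5 + 5 + 56 = 94.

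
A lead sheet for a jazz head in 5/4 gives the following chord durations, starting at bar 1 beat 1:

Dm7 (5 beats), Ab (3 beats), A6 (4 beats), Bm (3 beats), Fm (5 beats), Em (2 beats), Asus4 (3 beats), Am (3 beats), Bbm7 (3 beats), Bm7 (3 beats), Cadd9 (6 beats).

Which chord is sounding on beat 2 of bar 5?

Beat 2 of bar 5 is beat (5−1)×5 + 2 = 22 overall.
Running totals: Dm7 ends at 5, Ab ends at 8, A6 ends at 12, Bm ends at 15, Fm ends at 20, Em ends at 22.
Beat 22 falls within Em.

Em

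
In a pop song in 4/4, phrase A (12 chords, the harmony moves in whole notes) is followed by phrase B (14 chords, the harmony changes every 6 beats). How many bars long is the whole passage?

A: 12 × 4 = 48 beats = 12 bars.
B: 14 × 6 = 84 beats = 21 bars.
Total: 12 + 21 = 33 bars.

33 bars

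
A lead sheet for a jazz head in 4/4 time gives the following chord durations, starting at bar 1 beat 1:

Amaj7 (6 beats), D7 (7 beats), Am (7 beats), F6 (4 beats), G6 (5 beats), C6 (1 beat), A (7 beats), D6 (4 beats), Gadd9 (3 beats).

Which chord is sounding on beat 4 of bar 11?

Beat 4 of bar 11 is beat (11−1)×4 + 4 = 44 overall.
Running totals: Amaj7 ends at 6, D7 ends at 13, Am ends at 20, F6 ends at 24, G6 ends at 29, C6 ends at 30, A ends at 37, D6 ends at 41, Gadd9 ends at 44.
Beat 44 falls within Gadd9.

Gadd9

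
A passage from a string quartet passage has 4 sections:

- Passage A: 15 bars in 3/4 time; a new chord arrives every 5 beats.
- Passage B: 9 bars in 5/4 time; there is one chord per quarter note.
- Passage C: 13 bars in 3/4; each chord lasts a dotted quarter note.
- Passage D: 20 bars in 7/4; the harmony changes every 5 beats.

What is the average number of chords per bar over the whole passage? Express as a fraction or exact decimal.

A: 15 bars of 3 beats is 45 beats; at 5 beats each that's 9 chords.
B: 9 bars of 5 beats is 45 beats; at 1 beat each that's 45 chords.
C: 13 bars of 3 beats is 39 beats; at 1.5 beats each that's 26 chords.
D: 20 bars of 7 beats is 140 beats; at 5 beats each that's 28 chords.
Overall: 108 chords over 57 bars → 108/57 = 36/19 chords per bar.

36/19 chords per bar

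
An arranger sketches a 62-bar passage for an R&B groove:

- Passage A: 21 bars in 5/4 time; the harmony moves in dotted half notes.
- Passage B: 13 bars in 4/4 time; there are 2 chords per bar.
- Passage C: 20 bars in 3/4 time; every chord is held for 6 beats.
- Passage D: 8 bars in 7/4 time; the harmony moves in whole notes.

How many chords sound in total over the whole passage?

85 chords

A: 21 bars × 5 beats = 105 beats; 3 beats/chord → 35 chords.
B: 13 bars × 4 beats = 52 beats; 2 beats/chord → 26 chords.
C: 20 bars × 3 beats = 60 beats; 6 beats/chord → 10 chords.
D: 8 bars × 7 beats = 56 beats; 4 beats/chord → 14 chords.
Total: 35 + 26 + 10 + 14 = 85.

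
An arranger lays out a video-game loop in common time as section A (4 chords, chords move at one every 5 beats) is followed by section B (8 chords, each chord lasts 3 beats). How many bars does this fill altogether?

A: 4 × 5 = 20 beats = 5 bars.
B: 8 × 3 = 24 beats = 6 bars.
Total: 5 + 6 = 11 bars.

11 bars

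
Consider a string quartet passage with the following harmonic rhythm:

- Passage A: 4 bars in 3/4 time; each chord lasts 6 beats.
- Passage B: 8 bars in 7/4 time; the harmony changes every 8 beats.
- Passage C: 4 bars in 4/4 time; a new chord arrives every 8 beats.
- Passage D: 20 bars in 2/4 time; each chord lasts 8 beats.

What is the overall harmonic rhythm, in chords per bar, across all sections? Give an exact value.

A: 4 bars of 3 beats is 12 beats; at 6 beats each that's 2 chords.
B: 8 bars of 7 beats is 56 beats; at 8 beats each that's 7 chords.
C: 4 bars of 4 beats is 16 beats; at 8 beats each that's 2 chords.
D: 20 bars of 2 beats is 40 beats; at 8 beats each that's 5 chords.
Overall: 16 chords over 36 bars → 16/36 = 4/9 chords per bar.

4/9 chords per bar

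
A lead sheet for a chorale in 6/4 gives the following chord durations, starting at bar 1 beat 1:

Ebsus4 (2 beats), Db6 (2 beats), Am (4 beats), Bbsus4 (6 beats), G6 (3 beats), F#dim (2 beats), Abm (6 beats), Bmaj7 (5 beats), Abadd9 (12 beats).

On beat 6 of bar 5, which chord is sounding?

Beat 6 of bar 5 is beat (5−1)×6 + 6 = 30 overall.
Running totals: Ebsus4 ends at 2, Db6 ends at 4, Am ends at 8, Bbsus4 ends at 14, G6 ends at 17, F#dim ends at 19, Abm ends at 25, Bmaj7 ends at 30.
Beat 30 falls within Bmaj7.

Bmaj7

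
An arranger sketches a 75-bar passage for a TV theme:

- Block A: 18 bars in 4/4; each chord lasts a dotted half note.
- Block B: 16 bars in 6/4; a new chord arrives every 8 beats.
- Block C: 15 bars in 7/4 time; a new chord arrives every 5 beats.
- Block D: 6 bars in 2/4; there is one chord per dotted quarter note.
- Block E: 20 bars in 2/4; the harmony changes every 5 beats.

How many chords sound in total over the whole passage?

73 chords

A has 72 beats and chords last 3 each, so 24 chords.
B has 96 beats and chords last 8 each, so 12 chords.
C has 105 beats and chords last 5 each, so 21 chords.
D has 12 beats and chords last 1.5 each, so 8 chords.
E has 40 beats and chords last 5 each, so 8 chords.
Total: 24 + 12 + 21 + 8 + 8 = 73.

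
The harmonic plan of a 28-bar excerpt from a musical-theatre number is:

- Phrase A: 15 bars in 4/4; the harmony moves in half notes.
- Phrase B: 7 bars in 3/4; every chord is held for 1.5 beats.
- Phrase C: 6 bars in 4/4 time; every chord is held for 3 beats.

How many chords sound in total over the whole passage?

A has 60 beats and chords last 2 each, so 30 chords.
B has 21 beats and chords last 1.5 each, so 14 chords.
C has 24 beats and chords last 3 each, so 8 chords.
Total: 30 + 14 + 8 = 52.

52 chords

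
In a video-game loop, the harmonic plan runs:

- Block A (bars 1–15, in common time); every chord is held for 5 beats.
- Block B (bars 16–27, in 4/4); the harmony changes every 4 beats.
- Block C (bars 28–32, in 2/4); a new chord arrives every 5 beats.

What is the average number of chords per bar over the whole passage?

13/16 chords per bar

A: 15 × 4 = 60 beats ÷ 5 = 12 chords.
B: 12 × 4 = 48 beats ÷ 4 = 12 chords.
C: 5 × 2 = 10 beats ÷ 5 = 2 chords.
Overall: 26 chords over 32 bars → 26/32 = 13/16 chords per bar.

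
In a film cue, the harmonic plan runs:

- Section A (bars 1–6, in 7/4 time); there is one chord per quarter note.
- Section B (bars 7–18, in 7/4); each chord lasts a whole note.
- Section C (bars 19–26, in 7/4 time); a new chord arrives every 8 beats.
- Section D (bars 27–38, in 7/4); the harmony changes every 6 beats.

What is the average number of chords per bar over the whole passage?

A: 6 × 7 = 42 beats ÷ 1 = 42 chords.
B: 12 × 7 = 84 beats ÷ 4 = 21 chords.
C: 8 × 7 = 56 beats ÷ 8 = 7 chords.
D: 12 × 7 = 84 beats ÷ 6 = 14 chords.
Overall: 84 chords over 38 bars → 84/38 = 42/19 chords per bar.

42/19 chords per bar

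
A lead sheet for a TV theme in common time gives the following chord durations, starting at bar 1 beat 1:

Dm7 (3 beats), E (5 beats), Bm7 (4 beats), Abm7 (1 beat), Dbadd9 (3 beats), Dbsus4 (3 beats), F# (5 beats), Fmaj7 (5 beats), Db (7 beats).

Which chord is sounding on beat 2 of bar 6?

Beat 2 of bar 6 is beat (6−1)×4 + 2 = 22 overall.
Running totals: Dm7 ends at 3, E ends at 8, Bm7 ends at 12, Abm7 ends at 13, Dbadd9 ends at 16, Dbsus4 ends at 19, F# ends at 24.
Beat 22 falls within F#.

F#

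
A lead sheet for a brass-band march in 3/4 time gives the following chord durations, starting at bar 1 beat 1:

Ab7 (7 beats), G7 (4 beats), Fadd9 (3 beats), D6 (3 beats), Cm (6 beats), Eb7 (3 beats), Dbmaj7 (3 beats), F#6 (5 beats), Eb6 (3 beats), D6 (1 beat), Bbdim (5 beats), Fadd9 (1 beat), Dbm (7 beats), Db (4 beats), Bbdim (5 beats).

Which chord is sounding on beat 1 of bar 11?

Beat 1 of bar 11 is beat (11−1)×3 + 1 = 31 overall.
Running totals: Ab7 ends at 7, G7 ends at 11, Fadd9 ends at 14, D6 ends at 17, Cm ends at 23, Eb7 ends at 26, Dbmaj7 ends at 29, F#6 ends at 34.
Beat 31 falls within F#6.

F#6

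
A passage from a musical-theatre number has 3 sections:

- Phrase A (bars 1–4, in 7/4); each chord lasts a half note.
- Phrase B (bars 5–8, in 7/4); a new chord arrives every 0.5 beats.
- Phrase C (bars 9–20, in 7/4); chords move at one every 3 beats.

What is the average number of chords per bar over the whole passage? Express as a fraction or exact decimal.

4.9 chords per bar

A: 4 × 7 = 28 beats ÷ 2 = 14 chords.
B: 4 × 7 = 28 beats ÷ 0.5 = 56 chords.
C: 12 × 7 = 84 beats ÷ 3 = 28 chords.
Overall: 98 chords over 20 bars → 98/20 = 4.9 chords per bar.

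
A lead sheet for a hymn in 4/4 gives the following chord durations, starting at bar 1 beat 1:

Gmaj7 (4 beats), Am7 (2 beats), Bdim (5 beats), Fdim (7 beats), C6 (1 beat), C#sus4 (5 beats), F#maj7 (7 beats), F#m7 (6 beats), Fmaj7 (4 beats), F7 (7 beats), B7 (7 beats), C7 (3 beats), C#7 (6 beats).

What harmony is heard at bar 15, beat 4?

Beat 4 of bar 15 is beat (15−1)×4 + 4 = 60 overall.
Running totals: Gmaj7 ends at 4, Am7 ends at 6, Bdim ends at 11, Fdim ends at 18, C6 ends at 19, C#sus4 ends at 24, F#maj7 ends at 31, F#m7 ends at 37, Fmaj7 ends at 41, F7 ends at 48, B7 ends at 55, C7 ends at 58, C#7 ends at 64.
Beat 60 falls within C#7.

C#7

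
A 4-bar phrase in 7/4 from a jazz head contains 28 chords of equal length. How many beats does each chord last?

4 bars × 7 beats/bar = 28 beats total.
28 beats ÷ 28 chords = 1 beats per chord.
(That is a quarter note.)

1 beat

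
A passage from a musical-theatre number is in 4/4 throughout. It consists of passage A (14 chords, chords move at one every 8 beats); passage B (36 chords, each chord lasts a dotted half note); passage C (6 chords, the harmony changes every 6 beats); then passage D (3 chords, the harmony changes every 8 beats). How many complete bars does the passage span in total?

70 bars

A: 14 × 8 = 112 beats = 28 bars.
B: 36 × 3 = 108 beats = 27 bars.
C: 6 × 6 = 36 beats = 9 bars.
D: 3 × 8 = 24 beats = 6 bars.
Total: 28 + 27 + 9 + 6 = 70 bars.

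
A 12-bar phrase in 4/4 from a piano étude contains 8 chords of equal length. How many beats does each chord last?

12 bars × 4 beats/bar = 48 beats total.
48 beats ÷ 8 chords = 6 beats per chord.

6 beats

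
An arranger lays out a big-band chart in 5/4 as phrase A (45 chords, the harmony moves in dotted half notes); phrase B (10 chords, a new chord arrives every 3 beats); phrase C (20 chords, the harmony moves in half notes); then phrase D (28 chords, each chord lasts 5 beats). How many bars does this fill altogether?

69 bars

A: 45 × 3 = 135 beats = 27 bars.
B: 10 × 3 = 30 beats = 6 bars.
C: 20 × 2 = 40 beats = 8 bars.
D: 28 × 5 = 140 beats = 28 bars.
Total: 27 + 6 + 8 + 28 = 69 bars.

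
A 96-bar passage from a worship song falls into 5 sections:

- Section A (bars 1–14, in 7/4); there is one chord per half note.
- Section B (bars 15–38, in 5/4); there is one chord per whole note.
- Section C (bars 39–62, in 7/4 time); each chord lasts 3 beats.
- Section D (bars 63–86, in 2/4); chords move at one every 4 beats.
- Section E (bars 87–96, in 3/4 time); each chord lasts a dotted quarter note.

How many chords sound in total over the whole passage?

A: 14·7 = 98 beats, 98/2 = 49 chords.
B: 24·5 = 120 beats, 120/4 = 30 chords.
C: 24·7 = 168 beats, 168/3 = 56 chords.
D: 24·2 = 48 beats, 48/4 = 12 chords.
E: 10·3 = 30 beats, 30/1.5 = 20 chords.
Total: 49 + 30 + 56 + 12 + 20 = 167.

167 chords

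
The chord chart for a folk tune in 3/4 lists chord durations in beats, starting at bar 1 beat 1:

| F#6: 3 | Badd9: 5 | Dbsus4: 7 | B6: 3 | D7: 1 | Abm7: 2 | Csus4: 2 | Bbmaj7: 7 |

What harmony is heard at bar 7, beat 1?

D7

Beat 1 of bar 7 is beat (7−1)×3 + 1 = 19 overall.
Running totals: F#6 ends at 3, Badd9 ends at 8, Dbsus4 ends at 15, B6 ends at 18, D7 ends at 19.
Beat 19 falls within D7.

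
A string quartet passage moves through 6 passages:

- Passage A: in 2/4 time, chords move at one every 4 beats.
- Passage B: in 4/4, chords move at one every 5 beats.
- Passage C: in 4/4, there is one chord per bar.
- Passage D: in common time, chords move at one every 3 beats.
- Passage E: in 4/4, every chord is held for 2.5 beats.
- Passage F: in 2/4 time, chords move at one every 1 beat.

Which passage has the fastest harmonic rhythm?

A: 2/4 = 0.5 chords/bar.
B: 4/5 = 0.8 chords/bar.
C: 4/4 = 1 chord/bar.
D: 4/3 = 4/3 chords/bar.
E: 4/2.5 = 1.6 chords/bar.
F: 2/1 = 2 chords/bar.
Fastest is F at 2 chords/bar.

Passage F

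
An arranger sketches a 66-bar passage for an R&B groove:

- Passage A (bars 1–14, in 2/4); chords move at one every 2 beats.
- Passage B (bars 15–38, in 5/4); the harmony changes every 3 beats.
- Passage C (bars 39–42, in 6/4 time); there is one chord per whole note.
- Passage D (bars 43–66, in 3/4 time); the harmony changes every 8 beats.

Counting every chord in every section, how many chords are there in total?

69 chords

A has 28 beats and chords last 2 each, so 14 chords.
B has 120 beats and chords last 3 each, so 40 chords.
C has 24 beats and chords last 4 each, so 6 chords.
D has 72 beats and chords last 8 each, so 9 chords.
Total: 14 + 40 + 6 + 9 = 69.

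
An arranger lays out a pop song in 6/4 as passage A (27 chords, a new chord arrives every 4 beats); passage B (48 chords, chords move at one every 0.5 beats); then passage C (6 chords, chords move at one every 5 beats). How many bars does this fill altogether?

27 bars

A: 27 × 4 = 108 beats = 18 bars.
B: 48 × 0.5 = 24 beats = 4 bars.
C: 6 × 5 = 30 beats = 5 bars.
Total: 18 + 4 + 5 = 27 bars.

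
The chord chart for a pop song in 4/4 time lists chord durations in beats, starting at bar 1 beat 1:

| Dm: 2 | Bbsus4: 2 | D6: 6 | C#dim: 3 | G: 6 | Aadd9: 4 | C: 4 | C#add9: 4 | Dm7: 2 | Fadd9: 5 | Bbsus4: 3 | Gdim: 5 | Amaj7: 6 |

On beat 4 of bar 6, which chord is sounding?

C

Beat 4 of bar 6 is beat (6−1)×4 + 4 = 24 overall.
Running totals: Dm ends at 2, Bbsus4 ends at 4, D6 ends at 10, C#dim ends at 13, G ends at 19, Aadd9 ends at 23, C ends at 27.
Beat 24 falls within C.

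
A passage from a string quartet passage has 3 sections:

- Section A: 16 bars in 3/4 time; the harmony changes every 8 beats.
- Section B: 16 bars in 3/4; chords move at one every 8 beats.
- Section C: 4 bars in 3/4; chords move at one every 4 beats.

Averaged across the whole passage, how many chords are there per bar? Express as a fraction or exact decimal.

5/12 chords per bar

A: 16 × 3 = 48 beats ÷ 8 = 6 chords.
B: 16 × 3 = 48 beats ÷ 8 = 6 chords.
C: 4 × 3 = 12 beats ÷ 4 = 3 chords.
Overall: 15 chords over 36 bars → 15/36 = 5/12 chords per bar.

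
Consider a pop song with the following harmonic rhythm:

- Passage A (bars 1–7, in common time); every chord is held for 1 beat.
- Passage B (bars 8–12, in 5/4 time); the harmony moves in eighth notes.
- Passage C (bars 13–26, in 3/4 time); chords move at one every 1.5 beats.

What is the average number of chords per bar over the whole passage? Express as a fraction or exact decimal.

A: 7 × 4 = 28 beats ÷ 1 = 28 chords.
B: 5 × 5 = 25 beats ÷ 0.5 = 50 chords.
C: 14 × 3 = 42 beats ÷ 1.5 = 28 chords.
Overall: 106 chords over 26 bars → 106/26 = 53/13 chords per bar.

53/13 chords per bar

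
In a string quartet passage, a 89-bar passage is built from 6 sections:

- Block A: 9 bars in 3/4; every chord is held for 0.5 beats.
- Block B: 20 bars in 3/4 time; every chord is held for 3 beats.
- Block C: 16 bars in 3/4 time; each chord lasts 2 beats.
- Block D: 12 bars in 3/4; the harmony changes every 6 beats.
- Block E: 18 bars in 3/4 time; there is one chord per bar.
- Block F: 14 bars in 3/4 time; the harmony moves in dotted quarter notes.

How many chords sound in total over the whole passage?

A has 27 beats and chords last 0.5 each, so 54 chords.
B has 60 beats and chords last 3 each, so 20 chords.
C has 48 beats and chords last 2 each, so 24 chords.
D has 36 beats and chords last 6 each, so 6 chords.
E has 54 beats and chords last 3 each, so 18 chords.
F has 42 beats and chords last 1.5 each, so 28 chords.
Total: 54 + 20 + 24 + 6 + 18 + 28 = 150.

150 chords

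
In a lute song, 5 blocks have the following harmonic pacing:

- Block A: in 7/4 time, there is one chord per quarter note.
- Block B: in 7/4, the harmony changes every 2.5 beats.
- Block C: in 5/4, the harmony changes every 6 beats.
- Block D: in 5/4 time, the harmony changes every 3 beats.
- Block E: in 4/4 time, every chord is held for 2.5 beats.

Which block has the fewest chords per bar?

Block C

A: each chord is 1 beat in 7/4, so 7 per bar.
B: each chord is 2.5 beats in 7/4, so 2.8 per bar.
C: each chord is 6 beats in 5/4, so 5/6 per bar.
D: each chord is 3 beats in 5/4, so 5/3 per bar.
E: each chord is 2.5 beats in 4/4, so 1.6 per bar.
Slowest is C at 5/6 chords/bar.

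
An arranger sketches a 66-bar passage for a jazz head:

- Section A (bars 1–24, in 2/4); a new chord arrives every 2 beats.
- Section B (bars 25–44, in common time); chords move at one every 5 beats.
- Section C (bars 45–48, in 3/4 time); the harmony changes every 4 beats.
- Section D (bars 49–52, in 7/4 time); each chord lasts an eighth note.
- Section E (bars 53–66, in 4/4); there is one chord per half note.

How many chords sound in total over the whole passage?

127 chords

A has 48 beats and chords last 2 each, so 24 chords.
B has 80 beats and chords last 5 each, so 16 chords.
C has 12 beats and chords last 4 each, so 3 chords.
D has 28 beats and chords last 0.5 each, so 56 chords.
E has 56 beats and chords last 2 each, so 28 chords.
Total: 24 + 16 + 3 + 56 + 28 = 127.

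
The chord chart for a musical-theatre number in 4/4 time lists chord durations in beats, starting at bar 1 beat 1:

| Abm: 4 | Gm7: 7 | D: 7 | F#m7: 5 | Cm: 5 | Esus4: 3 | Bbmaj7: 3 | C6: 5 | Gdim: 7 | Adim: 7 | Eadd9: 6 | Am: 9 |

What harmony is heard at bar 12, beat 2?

Gdim

Beat 2 of bar 12 is beat (12−1)×4 + 2 = 46 overall.
Running totals: Abm ends at 4, Gm7 ends at 11, D ends at 18, F#m7 ends at 23, Cm ends at 28, Esus4 ends at 31, Bbmaj7 ends at 34, C6 ends at 39, Gdim ends at 46.
Beat 46 falls within Gdim.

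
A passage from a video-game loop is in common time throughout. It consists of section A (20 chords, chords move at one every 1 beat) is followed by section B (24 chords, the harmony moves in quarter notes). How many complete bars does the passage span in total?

11 bars

A: 20 × 1 = 20 beats = 5 bars.
B: 24 × 1 = 24 beats = 6 bars.
Total: 5 + 6 = 11 bars.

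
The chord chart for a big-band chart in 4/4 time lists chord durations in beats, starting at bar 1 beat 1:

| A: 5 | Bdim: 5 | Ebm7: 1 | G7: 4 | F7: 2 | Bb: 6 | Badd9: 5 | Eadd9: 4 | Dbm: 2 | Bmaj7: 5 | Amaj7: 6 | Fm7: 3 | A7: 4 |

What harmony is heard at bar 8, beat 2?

Eadd9

Beat 2 of bar 8 is beat (8−1)×4 + 2 = 30 overall.
Running totals: A ends at 5, Bdim ends at 10, Ebm7 ends at 11, G7 ends at 15, F7 ends at 17, Bb ends at 23, Badd9 ends at 28, Eadd9 ends at 32.
Beat 30 falls within Eadd9.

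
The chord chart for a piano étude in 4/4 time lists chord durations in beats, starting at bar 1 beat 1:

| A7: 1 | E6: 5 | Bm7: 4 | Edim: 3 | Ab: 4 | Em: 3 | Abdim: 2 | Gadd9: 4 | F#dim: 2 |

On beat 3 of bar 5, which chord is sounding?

Em

Beat 3 of bar 5 is beat (5−1)×4 + 3 = 19 overall.
Running totals: A7 ends at 1, E6 ends at 6, Bm7 ends at 10, Edim ends at 13, Ab ends at 17, Em ends at 20.
Beat 19 falls within Em.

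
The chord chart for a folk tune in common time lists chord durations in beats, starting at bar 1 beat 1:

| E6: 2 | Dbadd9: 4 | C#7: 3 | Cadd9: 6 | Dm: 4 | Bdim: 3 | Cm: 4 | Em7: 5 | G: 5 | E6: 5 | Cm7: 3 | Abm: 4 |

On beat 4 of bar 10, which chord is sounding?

E6

Beat 4 of bar 10 is beat (10−1)×4 + 4 = 40 overall.
Running totals: E6 ends at 2, Dbadd9 ends at 6, C#7 ends at 9, Cadd9 ends at 15, Dm ends at 19, Bdim ends at 22, Cm ends at 26, Em7 ends at 31, G ends at 36, E6 ends at 41.
Beat 40 falls within E6.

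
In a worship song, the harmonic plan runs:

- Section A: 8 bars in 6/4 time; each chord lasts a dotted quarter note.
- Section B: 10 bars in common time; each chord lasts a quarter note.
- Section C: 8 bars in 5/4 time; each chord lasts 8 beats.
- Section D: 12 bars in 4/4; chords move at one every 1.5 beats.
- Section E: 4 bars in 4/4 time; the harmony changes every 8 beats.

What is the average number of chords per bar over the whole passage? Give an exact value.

37/14 chords per bar

A: 8 bars of 6 beats is 48 beats; at 1.5 beats each that's 32 chords.
B: 10 bars of 4 beats is 40 beats; at 1 beat each that's 40 chords.
C: 8 bars of 5 beats is 40 beats; at 8 beats each that's 5 chords.
D: 12 bars of 4 beats is 48 beats; at 1.5 beats each that's 32 chords.
E: 4 bars of 4 beats is 16 beats; at 8 beats each that's 2 chords.
Overall: 111 chords over 42 bars → 111/42 = 37/14 chords per bar.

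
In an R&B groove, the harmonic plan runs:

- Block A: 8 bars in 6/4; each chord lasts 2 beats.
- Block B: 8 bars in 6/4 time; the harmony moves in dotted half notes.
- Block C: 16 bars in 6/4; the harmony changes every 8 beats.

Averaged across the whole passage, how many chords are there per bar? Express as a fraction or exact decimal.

A: 8 bars of 6 beats is 48 beats; at 2 beats each that's 24 chords.
B: 8 bars of 6 beats is 48 beats; at 3 beats each that's 16 chords.
C: 16 bars of 6 beats is 96 beats; at 8 beats each that's 12 chords.
Overall: 52 chords over 32 bars → 52/32 = 1.625 chords per bar.

1.625 chords per bar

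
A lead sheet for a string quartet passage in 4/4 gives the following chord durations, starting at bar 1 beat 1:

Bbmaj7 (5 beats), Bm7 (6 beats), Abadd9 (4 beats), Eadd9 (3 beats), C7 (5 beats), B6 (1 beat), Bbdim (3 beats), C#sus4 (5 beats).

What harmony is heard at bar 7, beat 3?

Beat 3 of bar 7 is beat (7−1)×4 + 3 = 27 overall.
Running totals: Bbmaj7 ends at 5, Bm7 ends at 11, Abadd9 ends at 15, Eadd9 ends at 18, C7 ends at 23, B6 ends at 24, Bbdim ends at 27.
Beat 27 falls within Bbdim.

Bbdim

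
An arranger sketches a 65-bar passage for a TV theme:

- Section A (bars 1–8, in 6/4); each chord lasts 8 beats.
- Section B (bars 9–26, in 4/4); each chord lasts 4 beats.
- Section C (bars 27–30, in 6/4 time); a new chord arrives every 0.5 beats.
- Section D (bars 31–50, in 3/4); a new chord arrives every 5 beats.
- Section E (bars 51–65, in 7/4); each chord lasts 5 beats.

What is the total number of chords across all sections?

A: 8 bars × 6 beats = 48 beats; 8 beats/chord → 6 chords.
B: 18 bars × 4 beats = 72 beats; 4 beats/chord → 18 chords.
C: 4 bars × 6 beats = 24 beats; 0.5 beats/chord → 48 chords.
D: 20 bars × 3 beats = 60 beats; 5 beats/chord → 12 chords.
E: 15 bars × 7 beats = 105 beats; 5 beats/chord → 21 chords.
Total: 6 + 18 + 48 + 12 + 21 = 105.

105 chords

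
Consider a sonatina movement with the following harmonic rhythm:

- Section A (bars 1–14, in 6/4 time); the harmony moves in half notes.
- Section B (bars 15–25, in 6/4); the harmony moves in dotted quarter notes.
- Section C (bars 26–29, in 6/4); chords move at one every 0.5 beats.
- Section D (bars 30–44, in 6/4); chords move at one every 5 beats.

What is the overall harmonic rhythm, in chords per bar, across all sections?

38/11 chords per bar

A: 14 × 6 = 84 beats ÷ 2 = 42 chords.
B: 11 × 6 = 66 beats ÷ 1.5 = 44 chords.
C: 4 × 6 = 24 beats ÷ 0.5 = 48 chords.
D: 15 × 6 = 90 beats ÷ 5 = 18 chords.
Overall: 152 chords over 44 bars → 152/44 = 38/11 chords per bar.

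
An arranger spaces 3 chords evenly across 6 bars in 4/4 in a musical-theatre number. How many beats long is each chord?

6 bars × 4 beats/bar = 24 beats total.
24 beats ÷ 3 chords = 8 beats per chord.

8 beats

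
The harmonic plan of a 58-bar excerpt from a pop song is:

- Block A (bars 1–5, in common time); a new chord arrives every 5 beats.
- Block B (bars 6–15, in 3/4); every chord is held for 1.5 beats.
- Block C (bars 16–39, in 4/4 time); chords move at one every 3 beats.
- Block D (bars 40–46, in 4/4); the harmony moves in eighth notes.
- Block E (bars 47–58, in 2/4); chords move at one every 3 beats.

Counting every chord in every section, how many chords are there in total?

120 chords

A has 20 beats and chords last 5 each, so 4 chords.
B has 30 beats and chords last 1.5 each, so 20 chords.
C has 96 beats and chords last 3 each, so 32 chords.
D has 28 beats and chords last 0.5 each, so 56 chords.
E has 24 beats and chords last 3 each, so 8 chords.
Total: 4 + 20 + 32 + 56 + 8 = 120.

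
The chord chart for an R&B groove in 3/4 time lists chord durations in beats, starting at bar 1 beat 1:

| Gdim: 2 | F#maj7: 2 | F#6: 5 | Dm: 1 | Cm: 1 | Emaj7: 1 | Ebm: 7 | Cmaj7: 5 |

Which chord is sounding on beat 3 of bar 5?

Beat 3 of bar 5 is beat (5−1)×3 + 3 = 15 overall.
Running totals: Gdim ends at 2, F#maj7 ends at 4, F#6 ends at 9, Dm ends at 10, Cm ends at 11, Emaj7 ends at 12, Ebm ends at 19.
Beat 15 falls within Ebm.

Ebm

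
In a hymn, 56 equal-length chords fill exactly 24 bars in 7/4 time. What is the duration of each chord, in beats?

3 beats

24 bars × 7 beats/bar = 168 beats total.
168 beats ÷ 56 chords = 3 beats per chord.
(That is a dotted half note.)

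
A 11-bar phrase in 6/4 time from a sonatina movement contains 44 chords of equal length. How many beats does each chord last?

1.5 beats

11 bars × 6 beats/bar = 66 beats total.
66 beats ÷ 44 chords = 1.5 beats per chord.
(That is a dotted quarter note.)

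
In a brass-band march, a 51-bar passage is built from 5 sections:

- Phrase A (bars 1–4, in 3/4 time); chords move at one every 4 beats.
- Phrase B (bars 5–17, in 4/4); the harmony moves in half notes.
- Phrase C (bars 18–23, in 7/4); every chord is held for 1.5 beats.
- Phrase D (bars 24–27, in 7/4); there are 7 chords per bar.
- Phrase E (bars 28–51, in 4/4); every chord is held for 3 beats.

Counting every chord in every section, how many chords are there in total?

A has 12 beats and chords last 4 each, so 3 chords.
B has 52 beats and chords last 2 each, so 26 chords.
C has 42 beats and chords last 1.5 each, so 28 chords.
D has 28 beats and chords last 1 each, so 28 chords.
E has 96 beats and chords last 3 each, so 32 chords.
Total: 3 + 26 + 28 + 28 + 32 = 117.

117 chords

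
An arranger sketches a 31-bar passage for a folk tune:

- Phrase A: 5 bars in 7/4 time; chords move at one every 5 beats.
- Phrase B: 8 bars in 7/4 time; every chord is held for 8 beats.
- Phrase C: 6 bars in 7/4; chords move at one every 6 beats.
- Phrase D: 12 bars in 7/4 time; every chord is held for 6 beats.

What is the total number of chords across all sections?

A has 35 beats and chords last 5 each, so 7 chords.
B has 56 beats and chords last 8 each, so 7 chords.
C has 42 beats and chords last 6 each, so 7 chords.
D has 84 beats and chords last 6 each, so 14 chords.
Total: 7 + 7 + 7 + 14 = 35.

35 chords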